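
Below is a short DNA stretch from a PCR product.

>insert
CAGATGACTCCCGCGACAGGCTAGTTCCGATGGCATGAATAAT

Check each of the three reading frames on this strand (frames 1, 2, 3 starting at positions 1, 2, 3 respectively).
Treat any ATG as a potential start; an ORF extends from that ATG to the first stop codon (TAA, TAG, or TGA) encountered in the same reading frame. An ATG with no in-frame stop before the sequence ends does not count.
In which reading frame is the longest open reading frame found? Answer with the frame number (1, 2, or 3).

Frame 1: CAG ATG ACT CCC GCG ACA GGC TAG TTC CGA TGG CAT GAA TAA — ATG at 4, stop TAG at 22 → 21 nt.
Frame 2: AGA TGA CTC CCG CGA CAG GCT AGT TCC GAT GGC ATG AAT AAT — no ATG→stop ORF.
Frame 3: GAT GAC TCC CGC GAC AGG CTA GTT CCG ATG GCA TGA ATA — ATG at 30, stop TGA at 36 → 9 nt.
Longest ORF is 21 nt in frame 1 (positions 4–24).

1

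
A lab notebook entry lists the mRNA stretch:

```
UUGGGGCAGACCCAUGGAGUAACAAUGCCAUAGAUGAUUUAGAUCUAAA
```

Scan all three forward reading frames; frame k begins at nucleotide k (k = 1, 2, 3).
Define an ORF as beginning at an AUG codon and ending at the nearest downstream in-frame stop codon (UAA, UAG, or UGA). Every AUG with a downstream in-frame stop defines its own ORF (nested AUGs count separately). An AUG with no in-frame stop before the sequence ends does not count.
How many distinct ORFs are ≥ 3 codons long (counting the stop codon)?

Frame 1: UUG GGG CAG ACC CAU GGA GUA ACA AUG CCA UAG AUG AUU UAG AUC UAA — AUG at 25, stop UAG at 31 → 9 nt; AUG at 34, stop UAG at 40 → 9 nt.
Frame 2: UGG GGC AGA CCC AUG GAG UAA CAA UGC CAU AGA UGA UUU AGA UCU AAA — AUG at 14, stop UAA at 20 → 9 nt.
Frame 3: GGG GCA GAC CCA UGG AGU AAC AAU GCC AUA GAU GAU UUA GAU CUA — no AUG→stop ORF.
ORFs ≥ 3 codons: frame 1 25–33 (3 codons), frame 1 34–42 (3 codons), frame 2 14–22 (3 codons). Count = 3.

3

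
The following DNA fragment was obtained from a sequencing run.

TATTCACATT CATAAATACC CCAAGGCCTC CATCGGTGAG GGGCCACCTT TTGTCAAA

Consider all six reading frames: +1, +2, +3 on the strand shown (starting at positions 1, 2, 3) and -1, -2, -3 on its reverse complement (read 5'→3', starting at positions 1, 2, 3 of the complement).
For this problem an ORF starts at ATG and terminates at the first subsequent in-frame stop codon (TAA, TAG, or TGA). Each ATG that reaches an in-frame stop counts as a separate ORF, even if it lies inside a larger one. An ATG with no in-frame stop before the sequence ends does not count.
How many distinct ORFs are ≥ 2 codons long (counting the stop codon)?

2

Reverse complement (5'→3'): TTTGACAAAAGGTGGCCCCTCACCGATGGAGGCCTTGGGGTATTTATGAATGTGAATA
Frame +1: TAT TCA CAT TCA TAA ATA CCC CAA GGC CTC CAT CGG TGA GGG GCC ACC TTT TGT CAA — no ATG→stop ORF.
Frame +2: ATT CAC ATT CAT AAA TAC CCC AAG GCC TCC ATC GGT GAG GGG CCA CCT TTT GTC AAA — no ATG→stop ORF.
Frame +3: TTC ACA TTC ATA AAT ACC CCA AGG CCT CCA TCG GTG AGG GGC CAC CTT TTG TCA — no ATG→stop ORF.
Frame -1: TTT GAC AAA AGG TGG CCC CTC ACC GAT GGA GGC CTT GGG GTA TTT ATG AAT GTG AAT — no ATG→stop ORF.
Frame -2: TTG ACA AAA GGT GGC CCC TCA CCG ATG GAG GCC TTG GGG TAT TTA TGA ATG TGA ATA — ATG at 26, stop TGA at 47 → 24 nt; ATG at 50, stop TGA at 53 → 6 nt.
Frame -3: TGA CAA AAG GTG GCC CCT CAC CGA TGG AGG CCT TGG GGT ATT TAT GAA TGT GAA — no ATG→stop ORF.
ORFs ≥ 2 codons: frame -2 26–49 (8 codons), frame -2 50–55 (2 codons). Count = 2.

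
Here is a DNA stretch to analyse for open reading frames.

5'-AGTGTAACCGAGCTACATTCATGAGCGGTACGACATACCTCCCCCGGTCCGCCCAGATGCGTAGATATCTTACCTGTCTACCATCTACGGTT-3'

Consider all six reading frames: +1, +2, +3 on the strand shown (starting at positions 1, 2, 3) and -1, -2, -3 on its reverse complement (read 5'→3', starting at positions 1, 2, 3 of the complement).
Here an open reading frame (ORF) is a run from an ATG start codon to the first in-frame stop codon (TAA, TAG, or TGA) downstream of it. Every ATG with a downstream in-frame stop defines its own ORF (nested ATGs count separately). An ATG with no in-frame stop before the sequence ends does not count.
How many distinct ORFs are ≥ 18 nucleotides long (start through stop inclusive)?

1

Reverse complement (5'→3'): AACCGTAGATGGTAGACAGGTAAGATATCTACGCATCTGGGCGGACCGGGGGAGGTATGTCGTACCGCTCATGAATGTAGCTCGGTTACACT
Frame +1: AGT GTA ACC GAG CTA CAT TCA TGA GCG GTA CGA CAT ACC TCC CCC GGT CCG CCC AGA TGC GTA GAT ATC TTA CCT GTC TAC CAT CTA CGG — no ATG→stop ORF.
Frame +2: GTG TAA CCG AGC TAC ATT CAT GAG CGG TAC GAC ATA CCT CCC CCG GTC CGC CCA GAT GCG TAG ATA TCT TAC CTG TCT ACC ATC TAC GGT — no ATG→stop ORF.
Frame +3: TGT AAC CGA GCT ACA TTC ATG AGC GGT ACG ACA TAC CTC CCC CGG TCC GCC CAG ATG CGT AGA TAT CTT ACC TGT CTA CCA TCT ACG GTT — no ATG→stop ORF.
Frame -1: AAC CGT AGA TGG TAG ACA GGT AAG ATA TCT ACG CAT CTG GGC GGA CCG GGG GAG GTA TGT CGT ACC GCT CAT GAA TGT AGC TCG GTT ACA — no ATG→stop ORF.
Frame -2: ACC GTA GAT GGT AGA CAG GTA AGA TAT CTA CGC ATC TGG GCG GAC CGG GGG AGG TAT GTC GTA CCG CTC ATG AAT GTA GCT CGG TTA CAC — no ATG→stop ORF.
Frame -3: CCG TAG ATG GTA GAC AGG TAA GAT ATC TAC GCA TCT GGG CGG ACC GGG GGA GGT ATG TCG TAC CGC TCA TGA ATG TAG CTC GGT TAC ACT — ATG at 9, stop TAA at 21 → 15 nt; ATG at 57, stop TGA at 72 → 18 nt; ATG at 75, stop TAG at 78 → 6 nt.
ORFs ≥ 18 nucleotides: frame -3 57–74 (18 nucleotides). Count = 1.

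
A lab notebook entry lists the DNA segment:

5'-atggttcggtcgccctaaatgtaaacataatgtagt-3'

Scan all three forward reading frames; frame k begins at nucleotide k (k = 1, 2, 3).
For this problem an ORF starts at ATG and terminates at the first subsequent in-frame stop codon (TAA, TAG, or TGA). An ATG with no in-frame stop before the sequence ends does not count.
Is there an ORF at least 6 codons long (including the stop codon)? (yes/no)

yes

Frame 1: ATG GTT CGG TCG CCC TAA ATG TAA ACA TAA TGT AGT — ATG at 1, stop TAA at 16 → 18 nt; ATG at 19, stop TAA at 22 → 6 nt.
Frame 2: TGG TTC GGT CGC CCT AAA TGT AAA CAT AAT GTA — no ATG→stop ORF.
Frame 3: GGT TCG GTC GCC CTA AAT GTA AAC ATA ATG TAG — ATG at 30, stop TAG at 33 → 6 nt.
Frame 1 has an ORF of 6 codons (positions 1–18) ≥ 6, so yes.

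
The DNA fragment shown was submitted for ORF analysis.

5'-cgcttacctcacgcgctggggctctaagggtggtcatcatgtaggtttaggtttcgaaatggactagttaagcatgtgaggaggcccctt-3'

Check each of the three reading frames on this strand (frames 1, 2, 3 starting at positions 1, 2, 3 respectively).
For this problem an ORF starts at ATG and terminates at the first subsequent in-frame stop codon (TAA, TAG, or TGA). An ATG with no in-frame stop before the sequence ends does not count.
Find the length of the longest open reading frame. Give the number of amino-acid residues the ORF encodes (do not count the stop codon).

2

Frame 1: CGC TTA CCT CAC GCG CTG GGG CTC TAA GGG TGG TCA TCA TGT AGG TTT AGG TTT CGA AAT GGA CTA GTT AAG CAT GTG AGG AGG CCC CTT — no ATG→stop ORF.
Frame 2: GCT TAC CTC ACG CGC TGG GGC TCT AAG GGT GGT CAT CAT GTA GGT TTA GGT TTC GAA ATG GAC TAG TTA AGC ATG TGA GGA GGC CCC — ATG at 59, stop TAG at 65 → 9 nt; ATG at 74, stop TGA at 77 → 6 nt.
Frame 3: CTT ACC TCA CGC GCT GGG GCT CTA AGG GTG GTC ATC ATG TAG GTT TAG GTT TCG AAA TGG ACT AGT TAA GCA TGT GAG GAG GCC CCT — ATG at 39, stop TAG at 42 → 6 nt.
Longest: frame 2, positions 59–67, 9 nt = 3 codons = 2 aa. → 2 amino acids.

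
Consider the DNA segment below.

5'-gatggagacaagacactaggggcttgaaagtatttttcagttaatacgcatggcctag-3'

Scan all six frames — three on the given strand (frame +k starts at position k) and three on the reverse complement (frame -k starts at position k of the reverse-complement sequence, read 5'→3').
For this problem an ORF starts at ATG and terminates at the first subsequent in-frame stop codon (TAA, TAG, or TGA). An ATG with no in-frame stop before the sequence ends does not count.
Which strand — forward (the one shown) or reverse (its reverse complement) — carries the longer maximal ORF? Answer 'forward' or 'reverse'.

forward

Reverse complement (5'→3'): CTAGGCCATGCGTATTAACTGAAAAATACTTTCAAGCCCCTAGTGTCTTGTCTCCATC
Frame +1: GAT GGA GAC AAG ACA CTA GGG GCT TGA AAG TAT TTT TCA GTT AAT ACG CAT GGC CTA — no ATG→stop ORF.
Frame +2: ATG GAG ACA AGA CAC TAG GGG CTT GAA AGT ATT TTT CAG TTA ATA CGC ATG GCC TAG — ATG at 2, stop TAG at 17 → 18 nt; ATG at 50, stop TAG at 56 → 9 nt.
Frame +3: TGG AGA CAA GAC ACT AGG GGC TTG AAA GTA TTT TTC AGT TAA TAC GCA TGG CCT — no ATG→stop ORF.
Frame -1: CTA GGC CAT GCG TAT TAA CTG AAA AAT ACT TTC AAG CCC CTA GTG TCT TGT CTC CAT — no ATG→stop ORF.
Frame -2: TAG GCC ATG CGT ATT AAC TGA AAA ATA CTT TCA AGC CCC TAG TGT CTT GTC TCC ATC — ATG at 8, stop TGA at 20 → 15 nt.
Frame -3: AGG CCA TGC GTA TTA ACT GAA AAA TAC TTT CAA GCC CCT AGT GTC TTG TCT CCA — no ATG→stop ORF.
Forward-strand max 18 nt; reverse-strand max 15 nt. The forward strand has the longer ORF.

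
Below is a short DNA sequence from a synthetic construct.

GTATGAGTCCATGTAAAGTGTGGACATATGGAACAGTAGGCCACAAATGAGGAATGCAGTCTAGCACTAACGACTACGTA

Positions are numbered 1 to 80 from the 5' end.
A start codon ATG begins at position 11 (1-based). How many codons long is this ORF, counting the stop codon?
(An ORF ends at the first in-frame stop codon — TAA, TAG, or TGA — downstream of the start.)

Codons from position 11: ATG (11–13), TAA (14–16).
TAA is the first in-frame stop; that's 2 codons including the stop.

2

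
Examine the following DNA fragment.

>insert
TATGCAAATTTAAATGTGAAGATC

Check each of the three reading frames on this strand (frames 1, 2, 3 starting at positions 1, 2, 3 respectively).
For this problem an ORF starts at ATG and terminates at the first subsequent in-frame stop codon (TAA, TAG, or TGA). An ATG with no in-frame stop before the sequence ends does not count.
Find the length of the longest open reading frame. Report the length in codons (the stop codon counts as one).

4

Frame 1: TAT GCA AAT TTA AAT GTG AAG ATC — no ATG→stop ORF.
Frame 2: ATG CAA ATT TAA ATG TGA AGA — ATG at 2, stop TAA at 11 → 12 nt; ATG at 14, stop TGA at 17 → 6 nt.
Frame 3: TGC AAA TTT AAA TGT GAA GAT — no ATG→stop ORF.
Longest: frame 2, positions 2–13, 12 nt = 4 codons = 3 aa. → 4 codons.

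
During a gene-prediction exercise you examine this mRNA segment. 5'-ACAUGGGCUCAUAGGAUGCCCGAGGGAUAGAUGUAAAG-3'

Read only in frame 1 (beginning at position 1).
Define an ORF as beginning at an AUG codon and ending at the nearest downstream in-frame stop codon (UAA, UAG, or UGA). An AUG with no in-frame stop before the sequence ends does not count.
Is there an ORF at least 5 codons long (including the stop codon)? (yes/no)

Frame 1: ACA UGG GCU CAU AGG AUG CCC GAG GGA UAG AUG UAA — AUG at 16, stop UAG at 28 → 15 nt; AUG at 31, stop UAA at 34 → 6 nt.
Frame 1 has an ORF of 5 codons (positions 16–30) ≥ 5, so yes.

yes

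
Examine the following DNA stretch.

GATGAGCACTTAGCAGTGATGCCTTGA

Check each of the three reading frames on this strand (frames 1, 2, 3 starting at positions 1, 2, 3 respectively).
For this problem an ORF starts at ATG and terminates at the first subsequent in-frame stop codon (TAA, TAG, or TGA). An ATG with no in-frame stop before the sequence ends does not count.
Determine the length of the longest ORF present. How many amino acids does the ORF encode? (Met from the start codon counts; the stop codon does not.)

3

Frame 1: GAT GAG CAC TTA GCA GTG ATG CCT TGA — ATG at 19, stop TGA at 25 → 9 nt.
Frame 2: ATG AGC ACT TAG CAG TGA TGC CTT — ATG at 2, stop TAG at 11 → 12 nt.
Frame 3: TGA GCA CTT AGC AGT GAT GCC TTG — no ATG→stop ORF.
Longest: frame 2, positions 2–13, 12 nt = 4 codons = 3 aa. → 3 amino acids.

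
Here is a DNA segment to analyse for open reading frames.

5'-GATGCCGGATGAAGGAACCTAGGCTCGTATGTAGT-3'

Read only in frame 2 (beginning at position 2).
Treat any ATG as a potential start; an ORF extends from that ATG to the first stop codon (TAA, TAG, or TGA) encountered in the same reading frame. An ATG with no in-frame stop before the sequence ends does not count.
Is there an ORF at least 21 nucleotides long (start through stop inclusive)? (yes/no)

Frame 2: ATG CCG GAT GAA GGA ACC TAG GCT CGT ATG TAG — ATG at 2, stop TAG at 20 → 21 nt; ATG at 29, stop TAG at 32 → 6 nt.
Frame 2 has an ORF of 21 nucleotides (positions 2–22) ≥ 21, so yes.

yes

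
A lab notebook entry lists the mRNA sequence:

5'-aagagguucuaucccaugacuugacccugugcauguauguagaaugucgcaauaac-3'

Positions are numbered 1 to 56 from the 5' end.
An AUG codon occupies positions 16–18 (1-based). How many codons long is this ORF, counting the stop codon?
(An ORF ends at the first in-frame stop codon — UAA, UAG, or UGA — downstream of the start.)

Codons from position 16: AUG (16–18), ACU (19–21), UGA (22–24).
UGA is the first in-frame stop; that's 3 codons including the stop.

3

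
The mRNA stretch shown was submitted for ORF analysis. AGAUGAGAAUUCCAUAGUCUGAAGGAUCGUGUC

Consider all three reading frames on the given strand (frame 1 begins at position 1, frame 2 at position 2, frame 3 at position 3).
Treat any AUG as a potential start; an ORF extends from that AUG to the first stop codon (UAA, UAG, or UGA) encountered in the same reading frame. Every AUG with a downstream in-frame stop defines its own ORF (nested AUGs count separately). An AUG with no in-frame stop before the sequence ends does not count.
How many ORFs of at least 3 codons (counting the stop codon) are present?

Frame 1: AGA UGA GAA UUC CAU AGU CUG AAG GAU CGU GUC — no AUG→stop ORF.
Frame 2: GAU GAG AAU UCC AUA GUC UGA AGG AUC GUG — no AUG→stop ORF.
Frame 3: AUG AGA AUU CCA UAG UCU GAA GGA UCG UGU — AUG at 3, stop UAG at 15 → 15 nt.
ORFs ≥ 3 codons: frame 3 3–17 (5 codons). Count = 1.

1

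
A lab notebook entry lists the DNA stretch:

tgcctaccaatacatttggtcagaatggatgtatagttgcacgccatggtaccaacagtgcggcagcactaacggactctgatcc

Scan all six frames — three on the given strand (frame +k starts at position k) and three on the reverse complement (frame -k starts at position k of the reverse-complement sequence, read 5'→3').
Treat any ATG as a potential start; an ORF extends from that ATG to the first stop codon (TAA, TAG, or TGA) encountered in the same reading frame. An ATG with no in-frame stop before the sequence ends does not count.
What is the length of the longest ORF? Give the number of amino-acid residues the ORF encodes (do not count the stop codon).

Reverse complement (5'→3'): GGATCAGAGTCCGTTAGTGCTGCCGCACTGTTGGTACCATGGCGTGCAACTATACATCCATTCTGACCAAATGTATTGGTAGGCA
Frame +1: TGC CTA CCA ATA CAT TTG GTC AGA ATG GAT GTA TAG TTG CAC GCC ATG GTA CCA ACA GTG CGG CAG CAC TAA CGG ACT CTG ATC — ATG at 25, stop TAG at 34 → 12 nt; ATG at 46, stop TAA at 70 → 27 nt.
Frame +2: GCC TAC CAA TAC ATT TGG TCA GAA TGG ATG TAT AGT TGC ACG CCA TGG TAC CAA CAG TGC GGC AGC ACT AAC GGA CTC TGA TCC — ATG at 29, stop TGA at 80 → 54 nt.
Frame +3: CCT ACC AAT ACA TTT GGT CAG AAT GGA TGT ATA GTT GCA CGC CAT GGT ACC AAC AGT GCG GCA GCA CTA ACG GAC TCT GAT — no ATG→stop ORF.
Frame -1: GGA TCA GAG TCC GTT AGT GCT GCC GCA CTG TTG GTA CCA TGG CGT GCA ACT ATA CAT CCA TTC TGA CCA AAT GTA TTG GTA GGC — no ATG→stop ORF.
Frame -2: GAT CAG AGT CCG TTA GTG CTG CCG CAC TGT TGG TAC CAT GGC GTG CAA CTA TAC ATC CAT TCT GAC CAA ATG TAT TGG TAG GCA — ATG at 71, stop TAG at 80 → 12 nt.
Frame -3: ATC AGA GTC CGT TAG TGC TGC CGC ACT GTT GGT ACC ATG GCG TGC AAC TAT ACA TCC ATT CTG ACC AAA TGT ATT GGT AGG — no ATG→stop ORF.
Longest: frame +2, positions 29–82, 54 nt = 18 codons = 17 aa. → 17 amino acids.

17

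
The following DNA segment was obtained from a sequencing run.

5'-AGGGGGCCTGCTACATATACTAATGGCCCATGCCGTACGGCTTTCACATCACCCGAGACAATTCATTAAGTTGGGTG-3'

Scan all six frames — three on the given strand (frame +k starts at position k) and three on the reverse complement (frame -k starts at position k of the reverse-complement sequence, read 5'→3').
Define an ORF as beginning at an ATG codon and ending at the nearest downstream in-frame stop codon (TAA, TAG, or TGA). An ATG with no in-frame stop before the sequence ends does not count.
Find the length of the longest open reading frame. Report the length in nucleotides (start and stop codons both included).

18

Reverse complement (5'→3'): CACCCAACTTAATGAATTGTCTCGGGTGATGTGAAAGCCGTACGGCATGGGCCATTAGTATATGTAGCAGGCCCCCT
Frame +1: AGG GGG CCT GCT ACA TAT ACT AAT GGC CCA TGC CGT ACG GCT TTC ACA TCA CCC GAG ACA ATT CAT TAA GTT GGG — no ATG→stop ORF.
Frame +2: GGG GGC CTG CTA CAT ATA CTA ATG GCC CAT GCC GTA CGG CTT TCA CAT CAC CCG AGA CAA TTC ATT AAG TTG GGT — no ATG→stop ORF.
Frame +3: GGG GCC TGC TAC ATA TAC TAA TGG CCC ATG CCG TAC GGC TTT CAC ATC ACC CGA GAC AAT TCA TTA AGT TGG GTG — no ATG→stop ORF.
Frame -1: CAC CCA ACT TAA TGA ATT GTC TCG GGT GAT GTG AAA GCC GTA CGG CAT GGG CCA TTA GTA TAT GTA GCA GGC CCC — no ATG→stop ORF.
Frame -2: ACC CAA CTT AAT GAA TTG TCT CGG GTG ATG TGA AAG CCG TAC GGC ATG GGC CAT TAG TAT ATG TAG CAG GCC CCC — ATG at 29, stop TGA at 32 → 6 nt; ATG at 47, stop TAG at 56 → 12 nt; ATG at 62, stop TAG at 65 → 6 nt.
Frame -3: CCC AAC TTA ATG AAT TGT CTC GGG TGA TGT GAA AGC CGT ACG GCA TGG GCC ATT AGT ATA TGT AGC AGG CCC CCT — ATG at 12, stop TGA at 27 → 18 nt.
Longest: frame -3, positions 12–29, 18 nt = 6 codons = 5 aa. → 18 nucleotides.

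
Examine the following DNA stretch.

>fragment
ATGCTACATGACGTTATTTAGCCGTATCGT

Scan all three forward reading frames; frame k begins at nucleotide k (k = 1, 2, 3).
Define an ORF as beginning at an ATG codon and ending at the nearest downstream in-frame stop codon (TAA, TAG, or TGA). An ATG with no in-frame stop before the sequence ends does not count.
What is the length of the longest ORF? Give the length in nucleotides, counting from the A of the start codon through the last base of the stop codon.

Frame 1: ATG CTA CAT GAC GTT ATT TAG CCG TAT CGT — ATG at 1, stop TAG at 19 → 21 nt.
Frame 2: TGC TAC ATG ACG TTA TTT AGC CGT ATC — no ATG→stop ORF.
Frame 3: GCT ACA TGA CGT TAT TTA GCC GTA TCG — no ATG→stop ORF.
Longest: frame 1, positions 1–21, 21 nt = 7 codons = 6 aa. → 21 nucleotides.

21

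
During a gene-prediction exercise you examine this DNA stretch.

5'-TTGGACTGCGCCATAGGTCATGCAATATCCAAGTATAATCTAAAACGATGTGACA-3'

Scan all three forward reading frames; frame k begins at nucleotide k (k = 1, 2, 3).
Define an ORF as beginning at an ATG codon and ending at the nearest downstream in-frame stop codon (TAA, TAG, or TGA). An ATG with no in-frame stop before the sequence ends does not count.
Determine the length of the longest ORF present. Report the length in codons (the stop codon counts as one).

8

Frame 1: TTG GAC TGC GCC ATA GGT CAT GCA ATA TCC AAG TAT AAT CTA AAA CGA TGT GAC — no ATG→stop ORF.
Frame 2: TGG ACT GCG CCA TAG GTC ATG CAA TAT CCA AGT ATA ATC TAA AAC GAT GTG ACA — ATG at 20, stop TAA at 41 → 24 nt.
Frame 3: GGA CTG CGC CAT AGG TCA TGC AAT ATC CAA GTA TAA TCT AAA ACG ATG TGA — ATG at 48, stop TGA at 51 → 6 nt.
Longest: frame 2, positions 20–43, 24 nt = 8 codons = 7 aa. → 8 codons.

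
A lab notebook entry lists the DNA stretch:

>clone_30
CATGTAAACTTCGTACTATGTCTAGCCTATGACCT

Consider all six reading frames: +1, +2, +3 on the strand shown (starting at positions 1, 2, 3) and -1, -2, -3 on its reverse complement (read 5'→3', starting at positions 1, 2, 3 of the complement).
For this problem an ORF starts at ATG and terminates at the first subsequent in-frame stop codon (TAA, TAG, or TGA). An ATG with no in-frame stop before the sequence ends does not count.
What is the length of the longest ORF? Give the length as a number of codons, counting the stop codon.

Reverse complement (5'→3'): AGGTCATAGGCTAGACATAGTACGAAGTTTACATG
Frame +1: CAT GTA AAC TTC GTA CTA TGT CTA GCC TAT GAC — no ATG→stop ORF.
Frame +2: ATG TAA ACT TCG TAC TAT GTC TAG CCT ATG ACC — ATG at 2, stop TAA at 5 → 6 nt.
Frame +3: TGT AAA CTT CGT ACT ATG TCT AGC CTA TGA CCT — ATG at 18, stop TGA at 30 → 15 nt.
Frame -1: AGG TCA TAG GCT AGA CAT AGT ACG AAG TTT ACA — no ATG→stop ORF.
Frame -2: GGT CAT AGG CTA GAC ATA GTA CGA AGT TTA CAT — no ATG→stop ORF.
Frame -3: GTC ATA GGC TAG ACA TAG TAC GAA GTT TAC ATG — no ATG→stop ORF.
Longest: frame +3, positions 18–32, 15 nt = 5 codons = 4 aa. → 5 codons.

5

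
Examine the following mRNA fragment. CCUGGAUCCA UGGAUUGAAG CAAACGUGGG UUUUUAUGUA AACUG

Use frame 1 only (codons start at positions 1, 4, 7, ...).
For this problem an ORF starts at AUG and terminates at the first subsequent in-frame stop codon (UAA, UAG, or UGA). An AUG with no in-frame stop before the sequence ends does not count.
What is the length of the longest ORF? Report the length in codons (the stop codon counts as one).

Frame 1: CCU GGA UCC AUG GAU UGA AGC AAA CGU GGG UUU UUA UGU AAA CUG — AUG at 10, stop UGA at 16 → 9 nt.
Longest: frame 1, positions 10–18, 9 nt = 3 codons = 2 aa. → 3 codons.

3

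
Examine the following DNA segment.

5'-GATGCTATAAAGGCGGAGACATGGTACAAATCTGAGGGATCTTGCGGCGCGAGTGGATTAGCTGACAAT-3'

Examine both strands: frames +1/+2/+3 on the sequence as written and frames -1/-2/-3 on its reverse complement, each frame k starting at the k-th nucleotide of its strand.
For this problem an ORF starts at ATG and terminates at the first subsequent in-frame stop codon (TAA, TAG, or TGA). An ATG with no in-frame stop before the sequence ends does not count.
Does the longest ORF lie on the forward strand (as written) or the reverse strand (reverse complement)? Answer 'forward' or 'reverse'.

reverse

Reverse complement (5'→3'): ATTGTCAGCTAATCCACTCGCGCCGCAAGATCCCTCAGATTTGTACCATGTCTCCGCCTTTATAGCATC
Frame +1: GAT GCT ATA AAG GCG GAG ACA TGG TAC AAA TCT GAG GGA TCT TGC GGC GCG AGT GGA TTA GCT GAC AAT — no ATG→stop ORF.
Frame +2: ATG CTA TAA AGG CGG AGA CAT GGT ACA AAT CTG AGG GAT CTT GCG GCG CGA GTG GAT TAG CTG ACA — ATG at 2, stop TAA at 8 → 9 nt.
Frame +3: TGC TAT AAA GGC GGA GAC ATG GTA CAA ATC TGA GGG ATC TTG CGG CGC GAG TGG ATT AGC TGA CAA — ATG at 21, stop TGA at 33 → 15 nt.
Frame -1: ATT GTC AGC TAA TCC ACT CGC GCC GCA AGA TCC CTC AGA TTT GTA CCA TGT CTC CGC CTT TAT AGC ATC — no ATG→stop ORF.
Frame -2: TTG TCA GCT AAT CCA CTC GCG CCG CAA GAT CCC TCA GAT TTG TAC CAT GTC TCC GCC TTT ATA GCA — no ATG→stop ORF.
Frame -3: TGT CAG CTA ATC CAC TCG CGC CGC AAG ATC CCT CAG ATT TGT ACC ATG TCT CCG CCT TTA TAG CAT — ATG at 48, stop TAG at 63 → 18 nt.
Forward-strand max 15 nt; reverse-strand max 18 nt. The reverse strand has the longer ORF.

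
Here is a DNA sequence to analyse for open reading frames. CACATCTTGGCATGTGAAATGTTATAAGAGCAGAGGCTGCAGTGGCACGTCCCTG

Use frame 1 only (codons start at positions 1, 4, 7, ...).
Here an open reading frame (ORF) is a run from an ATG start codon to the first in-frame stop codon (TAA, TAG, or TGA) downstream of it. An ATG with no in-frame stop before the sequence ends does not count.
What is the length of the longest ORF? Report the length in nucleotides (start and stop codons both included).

Frame 1: CAC ATC TTG GCA TGT GAA ATG TTA TAA GAG CAG AGG CTG CAG TGG CAC GTC CCT — ATG at 19, stop TAA at 25 → 9 nt.
Longest: frame 1, positions 19–27, 9 nt = 3 codons = 2 aa. → 9 nucleotides.

9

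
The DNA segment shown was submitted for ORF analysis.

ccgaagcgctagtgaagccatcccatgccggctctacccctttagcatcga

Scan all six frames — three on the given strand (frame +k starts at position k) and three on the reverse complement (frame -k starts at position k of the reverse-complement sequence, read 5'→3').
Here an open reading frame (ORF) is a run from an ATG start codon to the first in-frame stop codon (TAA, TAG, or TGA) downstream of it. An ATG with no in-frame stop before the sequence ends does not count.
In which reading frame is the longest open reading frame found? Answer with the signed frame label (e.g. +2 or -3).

+1

Reverse complement (5'→3'): TCGATGCTAAAGGGGTAGAGCCGGCATGGGATGGCTTCACTAGCGCTTCGG
Frame +1: CCG AAG CGC TAG TGA AGC CAT CCC ATG CCG GCT CTA CCC CTT TAG CAT CGA — ATG at 25, stop TAG at 43 → 21 nt.
Frame +2: CGA AGC GCT AGT GAA GCC ATC CCA TGC CGG CTC TAC CCC TTT AGC ATC — no ATG→stop ORF.
Frame +3: GAA GCG CTA GTG AAG CCA TCC CAT GCC GGC TCT ACC CCT TTA GCA TCG — no ATG→stop ORF.
Frame -1: TCG ATG CTA AAG GGG TAG AGC CGG CAT GGG ATG GCT TCA CTA GCG CTT CGG — ATG at 4, stop TAG at 16 → 15 nt.
Frame -2: CGA TGC TAA AGG GGT AGA GCC GGC ATG GGA TGG CTT CAC TAG CGC TTC — ATG at 26, stop TAG at 41 → 18 nt.
Frame -3: GAT GCT AAA GGG GTA GAG CCG GCA TGG GAT GGC TTC ACT AGC GCT TCG — no ATG→stop ORF.
Longest ORF is 21 nt in frame +1 (positions 25–45).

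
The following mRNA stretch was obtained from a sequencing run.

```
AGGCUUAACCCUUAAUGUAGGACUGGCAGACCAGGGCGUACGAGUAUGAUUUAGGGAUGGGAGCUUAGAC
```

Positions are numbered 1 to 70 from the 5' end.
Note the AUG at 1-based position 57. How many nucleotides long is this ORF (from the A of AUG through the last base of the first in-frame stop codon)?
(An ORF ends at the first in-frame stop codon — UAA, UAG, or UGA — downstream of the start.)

Codons from position 57: AUG (57–59), GGA (60–62), GCU (63–65), UAG (66–68).
UAG is the first in-frame stop; ORF spans 57–68, 12 nucleotides.

12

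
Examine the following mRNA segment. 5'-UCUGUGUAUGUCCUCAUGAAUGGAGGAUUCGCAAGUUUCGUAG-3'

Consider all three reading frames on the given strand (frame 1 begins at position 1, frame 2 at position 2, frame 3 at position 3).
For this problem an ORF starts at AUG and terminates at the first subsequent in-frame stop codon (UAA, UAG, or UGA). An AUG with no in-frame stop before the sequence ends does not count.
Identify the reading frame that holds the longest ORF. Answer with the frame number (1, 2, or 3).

2

Frame 1: UCU GUG UAU GUC CUC AUG AAU GGA GGA UUC GCA AGU UUC GUA — no AUG→stop ORF.
Frame 2: CUG UGU AUG UCC UCA UGA AUG GAG GAU UCG CAA GUU UCG UAG — AUG at 8, stop UGA at 17 → 12 nt; AUG at 20, stop UAG at 41 → 24 nt.
Frame 3: UGU GUA UGU CCU CAU GAA UGG AGG AUU CGC AAG UUU CGU — no AUG→stop ORF.
Longest ORF is 24 nt in frame 2 (positions 20–43).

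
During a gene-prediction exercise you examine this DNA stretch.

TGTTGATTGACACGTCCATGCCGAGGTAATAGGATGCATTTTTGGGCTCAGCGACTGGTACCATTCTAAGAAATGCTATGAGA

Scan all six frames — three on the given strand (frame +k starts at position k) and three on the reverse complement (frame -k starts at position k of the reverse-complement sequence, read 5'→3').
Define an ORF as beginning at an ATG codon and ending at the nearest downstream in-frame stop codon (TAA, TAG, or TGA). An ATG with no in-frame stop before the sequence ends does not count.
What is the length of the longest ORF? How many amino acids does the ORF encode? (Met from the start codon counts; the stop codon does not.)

11

Reverse complement (5'→3'): TCTCATAGCATTTCTTAGAATGGTACCAGTCGCTGAGCCCAAAAATGCATCCTATTACCTCGGCATGGACGTGTCAATCAACA
Frame +1: TGT TGA TTG ACA CGT CCA TGC CGA GGT AAT AGG ATG CAT TTT TGG GCT CAG CGA CTG GTA CCA TTC TAA GAA ATG CTA TGA — ATG at 34, stop TAA at 67 → 36 nt; ATG at 73, stop TGA at 79 → 9 nt.
Frame +2: GTT GAT TGA CAC GTC CAT GCC GAG GTA ATA GGA TGC ATT TTT GGG CTC AGC GAC TGG TAC CAT TCT AAG AAA TGC TAT GAG — no ATG→stop ORF.
Frame +3: TTG ATT GAC ACG TCC ATG CCG AGG TAA TAG GAT GCA TTT TTG GGC TCA GCG ACT GGT ACC ATT CTA AGA AAT GCT ATG AGA — ATG at 18, stop TAA at 27 → 12 nt.
Frame -1: TCT CAT AGC ATT TCT TAG AAT GGT ACC AGT CGC TGA GCC CAA AAA TGC ATC CTA TTA CCT CGG CAT GGA CGT GTC AAT CAA — no ATG→stop ORF.
Frame -2: CTC ATA GCA TTT CTT AGA ATG GTA CCA GTC GCT GAG CCC AAA AAT GCA TCC TAT TAC CTC GGC ATG GAC GTG TCA ATC AAC — no ATG→stop ORF.
Frame -3: TCA TAG CAT TTC TTA GAA TGG TAC CAG TCG CTG AGC CCA AAA ATG CAT CCT ATT ACC TCG GCA TGG ACG TGT CAA TCA ACA — no ATG→stop ORF.
Longest: frame +1, positions 34–69, 36 nt = 12 codons = 11 aa. → 11 amino acids.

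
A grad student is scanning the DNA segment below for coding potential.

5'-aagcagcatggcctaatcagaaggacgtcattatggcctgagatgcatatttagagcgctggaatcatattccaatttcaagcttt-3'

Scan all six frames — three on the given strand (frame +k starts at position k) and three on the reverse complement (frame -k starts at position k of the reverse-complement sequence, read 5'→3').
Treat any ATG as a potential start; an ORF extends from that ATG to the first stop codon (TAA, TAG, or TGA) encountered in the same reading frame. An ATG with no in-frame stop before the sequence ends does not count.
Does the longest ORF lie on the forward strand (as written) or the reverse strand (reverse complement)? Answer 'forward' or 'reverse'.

reverse

Reverse complement (5'→3'): AAAGCTTGAAATTGGAATATGATTCCAGCGCTCTAAATATGCATCTCAGGCCATAATGACGTCCTTCTGATTAGGCCATGCTGCTT
Frame +1: AAG CAG CAT GGC CTA ATC AGA AGG ACG TCA TTA TGG CCT GAG ATG CAT ATT TAG AGC GCT GGA ATC ATA TTC CAA TTT CAA GCT — ATG at 43, stop TAG at 52 → 12 nt.
Frame +2: AGC AGC ATG GCC TAA TCA GAA GGA CGT CAT TAT GGC CTG AGA TGC ATA TTT AGA GCG CTG GAA TCA TAT TCC AAT TTC AAG CTT — ATG at 8, stop TAA at 14 → 9 nt.
Frame +3: GCA GCA TGG CCT AAT CAG AAG GAC GTC ATT ATG GCC TGA GAT GCA TAT TTA GAG CGC TGG AAT CAT ATT CCA ATT TCA AGC TTT — ATG at 33, stop TGA at 39 → 9 nt.
Frame -1: AAA GCT TGA AAT TGG AAT ATG ATT CCA GCG CTC TAA ATA TGC ATC TCA GGC CAT AAT GAC GTC CTT CTG ATT AGG CCA TGC TGC — ATG at 19, stop TAA at 34 → 18 nt.
Frame -2: AAG CTT GAA ATT GGA ATA TGA TTC CAG CGC TCT AAA TAT GCA TCT CAG GCC ATA ATG ACG TCC TTC TGA TTA GGC CAT GCT GCT — ATG at 56, stop TGA at 68 → 15 nt.
Frame -3: AGC TTG AAA TTG GAA TAT GAT TCC AGC GCT CTA AAT ATG CAT CTC AGG CCA TAA TGA CGT CCT TCT GAT TAG GCC ATG CTG CTT — ATG at 39, stop TAA at 54 → 18 nt.
Forward-strand max 12 nt; reverse-strand max 18 nt. The reverse strand has the longer ORF.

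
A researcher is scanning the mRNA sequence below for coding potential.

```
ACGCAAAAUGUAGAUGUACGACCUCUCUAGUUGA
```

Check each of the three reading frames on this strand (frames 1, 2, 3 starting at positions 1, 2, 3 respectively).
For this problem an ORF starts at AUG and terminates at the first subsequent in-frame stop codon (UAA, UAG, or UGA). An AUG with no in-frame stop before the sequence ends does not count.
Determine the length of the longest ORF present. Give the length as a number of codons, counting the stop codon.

7

Frame 1: ACG CAA AAU GUA GAU GUA CGA CCU CUC UAG UUG — no AUG→stop ORF.
Frame 2: CGC AAA AUG UAG AUG UAC GAC CUC UCU AGU UGA — AUG at 8, stop UAG at 11 → 6 nt; AUG at 14, stop UGA at 32 → 21 nt.
Frame 3: GCA AAA UGU AGA UGU ACG ACC UCU CUA GUU — no AUG→stop ORF.
Longest: frame 2, positions 14–34, 21 nt = 7 codons = 6 aa. → 7 codons.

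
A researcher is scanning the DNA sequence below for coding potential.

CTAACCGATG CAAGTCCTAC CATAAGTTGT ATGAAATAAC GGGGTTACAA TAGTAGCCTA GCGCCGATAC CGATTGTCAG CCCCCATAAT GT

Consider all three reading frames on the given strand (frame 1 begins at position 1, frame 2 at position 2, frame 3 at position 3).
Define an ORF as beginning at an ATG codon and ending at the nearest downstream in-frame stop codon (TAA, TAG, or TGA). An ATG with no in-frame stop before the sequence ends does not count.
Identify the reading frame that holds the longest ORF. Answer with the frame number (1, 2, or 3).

Frame 1: CTA ACC GAT GCA AGT CCT ACC ATA AGT TGT ATG AAA TAA CGG GGT TAC AAT AGT AGC CTA GCG CCG ATA CCG ATT GTC AGC CCC CAT AAT — ATG at 31, stop TAA at 37 → 9 nt.
Frame 2: TAA CCG ATG CAA GTC CTA CCA TAA GTT GTA TGA AAT AAC GGG GTT ACA ATA GTA GCC TAG CGC CGA TAC CGA TTG TCA GCC CCC ATA ATG — ATG at 8, stop TAA at 23 → 18 nt.
Frame 3: AAC CGA TGC AAG TCC TAC CAT AAG TTG TAT GAA ATA ACG GGG TTA CAA TAG TAG CCT AGC GCC GAT ACC GAT TGT CAG CCC CCA TAA TGT — no ATG→stop ORF.
Longest ORF is 18 nt in frame 2 (positions 8–25).

2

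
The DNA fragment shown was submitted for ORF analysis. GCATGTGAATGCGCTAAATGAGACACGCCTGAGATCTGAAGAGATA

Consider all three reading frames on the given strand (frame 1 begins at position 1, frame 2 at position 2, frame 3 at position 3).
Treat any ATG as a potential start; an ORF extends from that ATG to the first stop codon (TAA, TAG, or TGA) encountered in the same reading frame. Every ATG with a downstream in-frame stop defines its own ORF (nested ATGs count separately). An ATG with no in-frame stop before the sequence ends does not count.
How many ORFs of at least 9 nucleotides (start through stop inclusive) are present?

2

Frame 1: GCA TGT GAA TGC GCT AAA TGA GAC ACG CCT GAG ATC TGA AGA GAT — no ATG→stop ORF.
Frame 2: CAT GTG AAT GCG CTA AAT GAG ACA CGC CTG AGA TCT GAA GAG ATA — no ATG→stop ORF.
Frame 3: ATG TGA ATG CGC TAA ATG AGA CAC GCC TGA GAT CTG AAG AGA — ATG at 3, stop TGA at 6 → 6 nt; ATG at 9, stop TAA at 15 → 9 nt; ATG at 18, stop TGA at 30 → 15 nt.
ORFs ≥ 9 nucleotides: frame 3 9–17 (9 nucleotides), frame 3 18–32 (15 nucleotides). Count = 2.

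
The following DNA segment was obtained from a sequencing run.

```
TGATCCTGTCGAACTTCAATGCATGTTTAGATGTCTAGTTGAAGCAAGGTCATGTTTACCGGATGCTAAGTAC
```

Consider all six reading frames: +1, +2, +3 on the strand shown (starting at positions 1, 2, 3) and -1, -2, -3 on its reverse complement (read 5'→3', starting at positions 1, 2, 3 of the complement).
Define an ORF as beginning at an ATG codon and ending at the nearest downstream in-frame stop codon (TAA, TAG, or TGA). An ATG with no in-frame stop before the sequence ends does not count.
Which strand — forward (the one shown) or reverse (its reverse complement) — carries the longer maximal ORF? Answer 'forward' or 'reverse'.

reverse

Reverse complement (5'→3'): GTACTTAGCATCCGGTAAACATGACCTTGCTTCAACTAGACATCTAAACATGCATTGAAGTTCGACAGGATCA
Frame +1: TGA TCC TGT CGA ACT TCA ATG CAT GTT TAG ATG TCT AGT TGA AGC AAG GTC ATG TTT ACC GGA TGC TAA GTA — ATG at 19, stop TAG at 28 → 12 nt; ATG at 31, stop TGA at 40 → 12 nt; ATG at 52, stop TAA at 67 → 18 nt.
Frame +2: GAT CCT GTC GAA CTT CAA TGC ATG TTT AGA TGT CTA GTT GAA GCA AGG TCA TGT TTA CCG GAT GCT AAG TAC — no ATG→stop ORF.
Frame +3: ATC CTG TCG AAC TTC AAT GCA TGT TTA GAT GTC TAG TTG AAG CAA GGT CAT GTT TAC CGG ATG CTA AGT — no ATG→stop ORF.
Frame -1: GTA CTT AGC ATC CGG TAA ACA TGA CCT TGC TTC AAC TAG ACA TCT AAA CAT GCA TTG AAG TTC GAC AGG ATC — no ATG→stop ORF.
Frame -2: TAC TTA GCA TCC GGT AAA CAT GAC CTT GCT TCA ACT AGA CAT CTA AAC ATG CAT TGA AGT TCG ACA GGA TCA — ATG at 50, stop TGA at 56 → 9 nt.
Frame -3: ACT TAG CAT CCG GTA AAC ATG ACC TTG CTT CAA CTA GAC ATC TAA ACA TGC ATT GAA GTT CGA CAG GAT — ATG at 21, stop TAA at 45 → 27 nt.
Forward-strand max 18 nt; reverse-strand max 27 nt. The reverse strand has the longer ORF.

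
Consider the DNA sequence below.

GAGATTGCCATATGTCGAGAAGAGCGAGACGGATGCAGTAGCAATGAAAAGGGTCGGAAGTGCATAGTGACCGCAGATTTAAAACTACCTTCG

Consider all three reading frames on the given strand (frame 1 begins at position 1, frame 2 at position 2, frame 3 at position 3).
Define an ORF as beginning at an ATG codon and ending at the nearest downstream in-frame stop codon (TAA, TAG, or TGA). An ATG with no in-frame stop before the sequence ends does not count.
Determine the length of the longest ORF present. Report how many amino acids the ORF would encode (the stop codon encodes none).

9

Frame 1: GAG ATT GCC ATA TGT CGA GAA GAG CGA GAC GGA TGC AGT AGC AAT GAA AAG GGT CGG AAG TGC ATA GTG ACC GCA GAT TTA AAA CTA CCT TCG — no ATG→stop ORF.
Frame 2: AGA TTG CCA TAT GTC GAG AAG AGC GAG ACG GAT GCA GTA GCA ATG AAA AGG GTC GGA AGT GCA TAG TGA CCG CAG ATT TAA AAC TAC CTT — ATG at 44, stop TAG at 65 → 24 nt.
Frame 3: GAT TGC CAT ATG TCG AGA AGA GCG AGA CGG ATG CAG TAG CAA TGA AAA GGG TCG GAA GTG CAT AGT GAC CGC AGA TTT AAA ACT ACC TTC — ATG at 12, stop TAG at 39 → 30 nt; ATG at 33, stop TAG at 39 → 9 nt.
Longest: frame 3, positions 12–41, 30 nt = 10 codons = 9 aa. → 9 amino acids.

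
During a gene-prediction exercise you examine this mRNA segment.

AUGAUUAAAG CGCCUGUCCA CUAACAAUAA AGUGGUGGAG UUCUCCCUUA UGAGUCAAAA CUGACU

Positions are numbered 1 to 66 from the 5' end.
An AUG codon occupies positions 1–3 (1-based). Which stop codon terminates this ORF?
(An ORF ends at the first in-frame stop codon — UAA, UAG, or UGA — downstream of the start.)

UAA

Codons from position 1: AUG (1–3), AUU (4–6), AAA (7–9), GCG (10–12), CCU (13–15), GUC (16–18), CAC (19–21), UAA (22–24).
The first in-frame stop codon is UAA.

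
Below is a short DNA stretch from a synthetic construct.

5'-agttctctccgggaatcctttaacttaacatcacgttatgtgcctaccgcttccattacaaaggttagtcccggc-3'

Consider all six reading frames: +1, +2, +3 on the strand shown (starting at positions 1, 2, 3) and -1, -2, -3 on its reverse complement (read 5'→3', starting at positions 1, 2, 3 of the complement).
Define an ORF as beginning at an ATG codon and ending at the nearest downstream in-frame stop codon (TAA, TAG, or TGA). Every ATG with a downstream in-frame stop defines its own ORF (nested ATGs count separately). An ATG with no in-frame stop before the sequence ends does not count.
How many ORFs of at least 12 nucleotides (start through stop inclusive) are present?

Reverse complement (5'→3'): GCCGGGACTAACCTTTGTAATGGAAGCGGTAGGCACATAACGTGATGTTAAGTTAAAGGATTCCCGGAGAGAACT
Frame +1: AGT TCT CTC CGG GAA TCC TTT AAC TTA ACA TCA CGT TAT GTG CCT ACC GCT TCC ATT ACA AAG GTT AGT CCC GGC — no ATG→stop ORF.
Frame +2: GTT CTC TCC GGG AAT CCT TTA ACT TAA CAT CAC GTT ATG TGC CTA CCG CTT CCA TTA CAA AGG TTA GTC CCG — no ATG→stop ORF.
Frame +3: TTC TCT CCG GGA ATC CTT TAA CTT AAC ATC ACG TTA TGT GCC TAC CGC TTC CAT TAC AAA GGT TAG TCC CGG — no ATG→stop ORF.
Frame -1: GCC GGG ACT AAC CTT TGT AAT GGA AGC GGT AGG CAC ATA ACG TGA TGT TAA GTT AAA GGA TTC CCG GAG AGA ACT — no ATG→stop ORF.
Frame -2: CCG GGA CTA ACC TTT GTA ATG GAA GCG GTA GGC ACA TAA CGT GAT GTT AAG TTA AAG GAT TCC CGG AGA GAA — ATG at 20, stop TAA at 38 → 21 nt.
Frame -3: CGG GAC TAA CCT TTG TAA TGG AAG CGG TAG GCA CAT AAC GTG ATG TTA AGT TAA AGG ATT CCC GGA GAG AAC — ATG at 45, stop TAA at 54 → 12 nt.
ORFs ≥ 12 nucleotides: frame -2 20–40 (21 nucleotides), frame -3 45–56 (12 nucleotides). Count = 2.

2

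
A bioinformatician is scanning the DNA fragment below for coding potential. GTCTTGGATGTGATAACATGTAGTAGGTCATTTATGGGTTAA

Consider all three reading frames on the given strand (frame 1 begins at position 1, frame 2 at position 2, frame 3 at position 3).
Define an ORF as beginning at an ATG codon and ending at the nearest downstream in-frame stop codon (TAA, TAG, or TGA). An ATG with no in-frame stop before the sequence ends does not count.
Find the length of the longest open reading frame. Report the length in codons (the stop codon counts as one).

Frame 1: GTC TTG GAT GTG ATA ACA TGT AGT AGG TCA TTT ATG GGT TAA — ATG at 34, stop TAA at 40 → 9 nt.
Frame 2: TCT TGG ATG TGA TAA CAT GTA GTA GGT CAT TTA TGG GTT — ATG at 8, stop TGA at 11 → 6 nt.
Frame 3: CTT GGA TGT GAT AAC ATG TAG TAG GTC ATT TAT GGG TTA — ATG at 18, stop TAG at 21 → 6 nt.
Longest: frame 1, positions 34–42, 9 nt = 3 codons = 2 aa. → 3 codons.

3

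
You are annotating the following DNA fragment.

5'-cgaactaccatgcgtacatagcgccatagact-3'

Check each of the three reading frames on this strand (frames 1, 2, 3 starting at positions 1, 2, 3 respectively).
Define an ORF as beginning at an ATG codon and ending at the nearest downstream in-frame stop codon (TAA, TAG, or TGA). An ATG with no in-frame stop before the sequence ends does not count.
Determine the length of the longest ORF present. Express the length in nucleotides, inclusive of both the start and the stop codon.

Frame 1: CGA ACT ACC ATG CGT ACA TAG CGC CAT AGA — ATG at 10, stop TAG at 19 → 12 nt.
Frame 2: GAA CTA CCA TGC GTA CAT AGC GCC ATA GAC — no ATG→stop ORF.
Frame 3: AAC TAC CAT GCG TAC ATA GCG CCA TAG ACT — no ATG→stop ORF.
Longest: frame 1, positions 10–21, 12 nt = 4 codons = 3 aa. → 12 nucleotides.

12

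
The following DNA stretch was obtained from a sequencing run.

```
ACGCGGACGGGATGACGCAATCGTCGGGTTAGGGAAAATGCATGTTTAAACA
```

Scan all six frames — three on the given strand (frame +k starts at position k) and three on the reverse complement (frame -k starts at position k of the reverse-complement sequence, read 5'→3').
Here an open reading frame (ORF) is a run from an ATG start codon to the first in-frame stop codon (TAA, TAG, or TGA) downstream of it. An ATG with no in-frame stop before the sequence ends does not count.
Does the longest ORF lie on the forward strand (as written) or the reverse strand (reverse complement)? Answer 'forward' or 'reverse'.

Reverse complement (5'→3'): TGTTTAAACATGCATTTTCCCTAACCCGACGATTGCGTCATCCCGTCCGCGT
Frame +1: ACG CGG ACG GGA TGA CGC AAT CGT CGG GTT AGG GAA AAT GCA TGT TTA AAC — no ATG→stop ORF.
Frame +2: CGC GGA CGG GAT GAC GCA ATC GTC GGG TTA GGG AAA ATG CAT GTT TAA ACA — ATG at 38, stop TAA at 47 → 12 nt.
Frame +3: GCG GAC GGG ATG ACG CAA TCG TCG GGT TAG GGA AAA TGC ATG TTT AAA — ATG at 12, stop TAG at 30 → 21 nt.
Frame -1: TGT TTA AAC ATG CAT TTT CCC TAA CCC GAC GAT TGC GTC ATC CCG TCC GCG — ATG at 10, stop TAA at 22 → 15 nt.
Frame -2: GTT TAA ACA TGC ATT TTC CCT AAC CCG ACG ATT GCG TCA TCC CGT CCG CGT — no ATG→stop ORF.
Frame -3: TTT AAA CAT GCA TTT TCC CTA ACC CGA CGA TTG CGT CAT CCC GTC CGC — no ATG→stop ORF.
Forward-strand max 21 nt; reverse-strand max 15 nt. The forward strand has the longer ORF.

forward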